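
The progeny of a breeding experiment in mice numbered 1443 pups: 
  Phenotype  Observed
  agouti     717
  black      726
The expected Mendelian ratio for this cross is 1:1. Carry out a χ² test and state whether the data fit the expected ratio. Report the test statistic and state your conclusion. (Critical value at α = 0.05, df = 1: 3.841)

Expected counts for N = 1443 under a 1:1 ratio (total parts = 2):
  agouti: 1443 × 1/2 = 721.5
  black: 1443 × 1/2 = 721.5
χ² = Σ (O − E)² / E
  agouti: (717 − 721.5)² / 721.5 = 0.0281
  black: (726 − 721.5)² / 721.5 = 0.0281
χ² = 0.0281 + 0.0281 = 0.0562 ≈ 0.056
Degrees of freedom = 2 − 1 = 1; critical value at α = 0.05 is 3.841.
Since 0.056 < 3.841, we fail to reject the null hypothesis — the data are consistent with the 1:1 ratio.

0.056; consistent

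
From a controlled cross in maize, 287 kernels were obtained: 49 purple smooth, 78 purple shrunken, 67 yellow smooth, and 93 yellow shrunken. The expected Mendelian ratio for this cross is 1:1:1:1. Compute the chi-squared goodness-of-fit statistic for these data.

14.366

The 1:1:1:1 ratio has 4 parts, so with N = 287 the expected counts are:
  purple smooth: 287 × 1/4 = 71.75
  purple shrunken: 287 × 1/4 = 71.75
  yellow smooth: 287 × 1/4 = 71.75
  yellow shrunken: 287 × 1/4 = 71.75
χ² = Σ (O − E)² / E
  purple smooth: (49 − 71.75)² / 71.75 = 7.2134
  purple shrunken: (78 − 71.75)² / 71.75 = 0.5444
  yellow smooth: (67 − 71.75)² / 71.75 = 0.3145
  yellow shrunken: (93 − 71.75)² / 71.75 = 6.2936
χ² = 7.2134 + 0.5444 + 0.3145 + 6.2936 = 14.3659 ≈ 14.366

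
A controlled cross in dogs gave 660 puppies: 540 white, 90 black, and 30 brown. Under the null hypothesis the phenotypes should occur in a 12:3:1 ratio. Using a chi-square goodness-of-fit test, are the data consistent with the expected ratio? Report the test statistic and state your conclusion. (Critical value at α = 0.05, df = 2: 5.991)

Expected counts for N = 660 under a 12:3:1 ratio (total parts = 16):
  white: 660 × 12/16 = 495
  black: 660 × 3/16 = 123.75
  brown: 660 × 1/16 = 41.25
χ² = Σ (O − E)² / E
  white: (540 − 495)² / 495 = 4.0909
  black: (90 − 123.75)² / 123.75 = 9.2045
  brown: (30 − 41.25)² / 41.25 = 3.0682
χ² = 4.0909 + 9.2045 + 3.0682 = 16.3636 ≈ 16.364
Degrees of freedom = 3 − 1 = 2; critical value at α = 0.05 is 5.991.
Since 16.364 > 5.991, we reject the null hypothesis — the data do not fit the 12:3:1 ratio.

16.364; not consistent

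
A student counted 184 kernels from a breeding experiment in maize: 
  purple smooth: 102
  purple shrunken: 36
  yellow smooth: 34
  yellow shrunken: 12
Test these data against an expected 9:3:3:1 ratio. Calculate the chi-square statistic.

0.116

The 9:3:3:1 ratio has 16 parts, so with N = 184 the expected counts are:
  purple smooth: 184 × 9/16 = 103.5
  purple shrunken: 184 × 3/16 = 34.5
  yellow smooth: 184 × 3/16 = 34.5
  yellow shrunken: 184 × 1/16 = 11.5
χ² = Σ (O − E)² / E
  purple smooth: (102 − 103.5)² / 103.5 = 0.0217
  purple shrunken: (36 − 34.5)² / 34.5 = 0.0652
  yellow smooth: (34 − 34.5)² / 34.5 = 0.0072
  yellow shrunken: (12 − 11.5)² / 11.5 = 0.0217
χ² = 0.0217 + 0.0652 + 0.0072 + 0.0217 = 0.1158 ≈ 0.116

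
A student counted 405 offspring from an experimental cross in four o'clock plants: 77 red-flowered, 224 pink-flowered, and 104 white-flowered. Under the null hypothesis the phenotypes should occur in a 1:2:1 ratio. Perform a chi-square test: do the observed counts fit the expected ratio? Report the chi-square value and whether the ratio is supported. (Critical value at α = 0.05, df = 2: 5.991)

8.165; not consistent

Expected counts for N = 405 under a 1:2:1 ratio (total parts = 4):
  red-flowered: 405 × 1/4 = 101.25
  pink-flowered: 405 × 2/4 = 202.5
  white-flowered: 405 × 1/4 = 101.25
χ² = Σ (O − E)² / E
  red-flowered: (77 − 101.25)² / 101.25 = 5.8080
  pink-flowered: (224 − 202.5)² / 202.5 = 2.2827
  white-flowered: (104 − 101.25)² / 101.25 = 0.0747
χ² = 5.8080 + 2.2827 + 0.0747 = 8.1654 ≈ 8.165
Degrees of freedom = 3 − 1 = 2; critical value at α = 0.05 is 5.991.
Since 8.165 > 5.991, we reject the null hypothesis — the data do not fit the 1:2:1 ratio.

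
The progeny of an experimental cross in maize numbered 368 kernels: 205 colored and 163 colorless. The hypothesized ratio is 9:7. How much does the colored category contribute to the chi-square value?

The 9:7 ratio has 16 parts, so with N = 368 the expected counts are:
  colored: 368 × 9/16 = 207
  colorless: 368 × 7/16 = 161
Contribution of colored: (205 − 207)² / 207 = 0.0193

0.019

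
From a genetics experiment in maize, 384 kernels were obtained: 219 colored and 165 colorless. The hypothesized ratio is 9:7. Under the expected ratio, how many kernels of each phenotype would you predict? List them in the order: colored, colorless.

The 9:7 ratio has 16 parts, so with N = 384 the expected counts are:
  colored: 384 × 9/16 = 216
  colorless: 384 × 7/16 = 168

216, 168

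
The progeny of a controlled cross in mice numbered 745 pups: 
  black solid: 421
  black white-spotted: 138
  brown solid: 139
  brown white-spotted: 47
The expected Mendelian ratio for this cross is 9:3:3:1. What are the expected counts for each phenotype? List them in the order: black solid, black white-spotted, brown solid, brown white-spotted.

Total ratio parts = 16. Expected numbers out of 745:
  black solid: 745 × 9/16 = 419.0625
  black white-spotted: 745 × 3/16 = 139.6875
  brown solid: 745 × 3/16 = 139.6875
  brown white-spotted: 745 × 1/16 = 46.5625

419.0625, 139.6875, 139.6875, 46.5625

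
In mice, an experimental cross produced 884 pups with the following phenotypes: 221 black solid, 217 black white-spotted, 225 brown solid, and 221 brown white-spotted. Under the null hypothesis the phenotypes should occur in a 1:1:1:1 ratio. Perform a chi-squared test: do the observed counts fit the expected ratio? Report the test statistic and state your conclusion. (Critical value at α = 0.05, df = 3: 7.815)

Under the 1:1:1:1 hypothesis (Σ ratio = 4, N = 884):
  black solid: 884 × 1/4 = 221
  black white-spotted: 884 × 1/4 = 221
  brown solid: 884 × 1/4 = 221
  brown white-spotted: 884 × 1/4 = 221
χ² = Σ (O − E)² / E
  black solid: (221 − 221)² / 221 = 0.0000
  black white-spotted: (217 − 221)² / 221 = 0.0724
  brown solid: (225 − 221)² / 221 = 0.0724
  brown white-spotted: (221 − 221)² / 221 = 0.0000
χ² = 0.0000 + 0.0724 + 0.0724 + 0.0000 = 0.1448 ≈ 0.145
Degrees of freedom = 4 − 1 = 3; critical value at α = 0.05 is 7.815.
Since 0.145 < 7.815, we fail to reject the null hypothesis — the data are consistent with the 1:1:1:1 ratio.

0.145; consistent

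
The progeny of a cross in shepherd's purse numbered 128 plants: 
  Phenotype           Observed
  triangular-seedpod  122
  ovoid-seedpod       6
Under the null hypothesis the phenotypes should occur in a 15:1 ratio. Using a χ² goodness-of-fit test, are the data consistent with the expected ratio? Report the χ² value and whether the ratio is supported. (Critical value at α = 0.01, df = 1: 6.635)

0.533; consistent

Under the 15:1 hypothesis (Σ ratio = 16, N = 128):
  triangular-seedpod: 128 × 15/16 = 120
  ovoid-seedpod: 128 × 1/16 = 8
χ² = Σ (O − E)² / E
  triangular-seedpod: (122 − 120)² / 120 = 0.0333
  ovoid-seedpod: (6 − 8)² / 8 = 0.5000
χ² = 0.0333 + 0.5000 = 0.5333 ≈ 0.533
Degrees of freedom = 2 − 1 = 1; critical value at α = 0.01 is 6.635.
Since 0.533 < 6.635, we fail to reject the null hypothesis — the data are consistent with the 15:1 ratio.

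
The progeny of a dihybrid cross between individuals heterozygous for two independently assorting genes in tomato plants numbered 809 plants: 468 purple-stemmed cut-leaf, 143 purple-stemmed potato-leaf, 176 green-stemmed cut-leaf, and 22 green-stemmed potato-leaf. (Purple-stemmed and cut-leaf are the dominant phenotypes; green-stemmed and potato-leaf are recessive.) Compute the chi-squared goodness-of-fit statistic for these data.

A dihybrid F₂ with independent assortment and complete dominance at both loci gives a 9:3:3:1 phenotypic ratio.
Expected counts for N = 809 under a 9:3:3:1 ratio (total parts = 16):
  purple-stemmed cut-leaf: 809 × 9/16 = 455.0625
  purple-stemmed potato-leaf: 809 × 3/16 = 151.6875
  green-stemmed cut-leaf: 809 × 3/16 = 151.6875
  green-stemmed potato-leaf: 809 × 1/16 = 50.5625
χ² = Σ (O − E)² / E
  purple-stemmed cut-leaf: (468 − 455.0625)² / 455.0625 = 0.3678
  purple-stemmed potato-leaf: (143 − 151.6875)² / 151.6875 = 0.4976
  green-stemmed cut-leaf: (176 − 151.6875)² / 151.6875 = 3.8968
  green-stemmed potato-leaf: (22 − 50.5625)² / 50.5625 = 16.1348
χ² = 0.3678 + 0.4976 + 3.8968 + 16.1348 = 20.897

20.897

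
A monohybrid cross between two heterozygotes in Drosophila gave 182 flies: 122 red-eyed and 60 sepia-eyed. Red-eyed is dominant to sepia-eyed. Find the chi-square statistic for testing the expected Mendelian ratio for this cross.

6.161

For a monohybrid cross between heterozygotes with complete dominance, the expected phenotypic ratio is 3:1.
The 3:1 ratio has 4 parts, so with N = 182 the expected counts are:
  red-eyed: 182 × 3/4 = 136.5
  sepia-eyed: 182 × 1/4 = 45.5
χ² = Σ (O − E)² / E
  red-eyed: (122 − 136.5)² / 136.5 = 1.5403
  sepia-eyed: (60 − 45.5)² / 45.5 = 4.6209
χ² = 1.5403 + 4.6209 = 6.1612 ≈ 6.161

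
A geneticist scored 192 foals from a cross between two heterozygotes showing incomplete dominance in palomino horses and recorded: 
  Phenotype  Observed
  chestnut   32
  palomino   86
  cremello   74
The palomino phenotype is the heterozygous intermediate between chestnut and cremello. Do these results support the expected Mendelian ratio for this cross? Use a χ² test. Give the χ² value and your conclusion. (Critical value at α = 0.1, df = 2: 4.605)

With incomplete dominance, a heterozygote × heterozygote cross gives a 1:2:1 phenotypic ratio.
Total ratio parts = 4. Expected numbers out of 192:
  chestnut: 192 × 1/4 = 48
  palomino: 192 × 2/4 = 96
  cremello: 192 × 1/4 = 48
χ² = Σ (O − E)² / E
  chestnut: (32 − 48)² / 48 = 5.3333
  palomino: (86 − 96)² / 96 = 1.0417
  cremello: (74 − 48)² / 48 = 14.0833
χ² = 5.3333 + 1.0417 + 14.0833 = 20.4583 ≈ 20.458
Degrees of freedom = 3 − 1 = 2; critical value at α = 0.1 is 4.605.
Since 20.458 > 4.605, we reject the null hypothesis — the data do not fit the 1:2:1 ratio.

20.458; not consistent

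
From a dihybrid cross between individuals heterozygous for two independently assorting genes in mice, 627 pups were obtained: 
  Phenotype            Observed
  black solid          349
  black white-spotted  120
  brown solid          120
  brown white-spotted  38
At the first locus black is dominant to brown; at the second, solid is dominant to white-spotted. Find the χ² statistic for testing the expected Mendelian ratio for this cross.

A dihybrid F₂ with independent assortment and complete dominance at both loci gives a 9:3:3:1 phenotypic ratio.
Expected counts for N = 627 under a 9:3:3:1 ratio (total parts = 16):
  black solid: 627 × 9/16 = 352.6875
  black white-spotted: 627 × 3/16 = 117.5625
  brown solid: 627 × 3/16 = 117.5625
  brown white-spotted: 627 × 1/16 = 39.1875
χ² = Σ (O − E)² / E
  black solid: (349 − 352.6875)² / 352.6875 = 0.0386
  black white-spotted: (120 − 117.5625)² / 117.5625 = 0.0505
  brown solid: (120 − 117.5625)² / 117.5625 = 0.0505
  brown white-spotted: (38 − 39.1875)² / 39.1875 = 0.0360
χ² = 0.0386 + 0.0505 + 0.0505 + 0.0360 = 0.1756 ≈ 0.176

0.176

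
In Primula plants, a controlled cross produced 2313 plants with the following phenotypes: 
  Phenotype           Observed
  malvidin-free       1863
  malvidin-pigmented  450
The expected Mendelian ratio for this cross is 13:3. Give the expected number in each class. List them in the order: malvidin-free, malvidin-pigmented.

Expected counts for N = 2313 under a 13:3 ratio (total parts = 16):
  malvidin-free: 2313 × 13/16 = 1879.3125
  malvidin-pigmented: 2313 × 3/16 = 433.6875

1879.3125, 433.6875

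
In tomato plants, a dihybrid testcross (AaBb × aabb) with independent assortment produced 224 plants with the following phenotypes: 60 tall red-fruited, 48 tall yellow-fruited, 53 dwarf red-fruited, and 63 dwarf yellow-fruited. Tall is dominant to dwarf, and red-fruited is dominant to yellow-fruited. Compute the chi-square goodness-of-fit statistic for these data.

2.464

A dihybrid testcross with independent assortment gives a 1:1:1:1 ratio.
Total ratio parts = 4. Expected numbers out of 224:
  tall red-fruited: 224 × 1/4 = 56
  tall yellow-fruited: 224 × 1/4 = 56
  dwarf red-fruited: 224 × 1/4 = 56
  dwarf yellow-fruited: 224 × 1/4 = 56
χ² = Σ (O − E)² / E
  tall red-fruited: (60 − 56)² / 56 = 0.2857
  tall yellow-fruited: (48 − 56)² / 56 = 1.1429
  dwarf red-fruited: (53 − 56)² / 56 = 0.1607
  dwarf yellow-fruited: (63 − 56)² / 56 = 0.8750
χ² = 0.2857 + 1.1429 + 0.1607 + 0.8750 = 2.4643 ≈ 2.464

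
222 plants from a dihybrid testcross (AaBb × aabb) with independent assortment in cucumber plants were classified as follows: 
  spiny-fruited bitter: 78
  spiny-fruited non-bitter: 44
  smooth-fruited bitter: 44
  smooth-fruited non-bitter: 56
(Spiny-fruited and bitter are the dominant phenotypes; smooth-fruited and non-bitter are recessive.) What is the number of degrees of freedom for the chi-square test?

3

A dihybrid testcross with independent assortment gives a 1:1:1:1 ratio.
A goodness-of-fit test with 4 phenotype classes has df = 4 − 1 = 3.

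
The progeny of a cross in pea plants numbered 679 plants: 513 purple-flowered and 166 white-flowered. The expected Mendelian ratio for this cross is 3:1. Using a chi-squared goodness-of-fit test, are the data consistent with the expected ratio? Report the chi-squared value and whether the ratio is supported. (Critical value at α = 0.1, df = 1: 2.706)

0.110; consistent

Under the 3:1 hypothesis (Σ ratio = 4, N = 679):
  purple-flowered: 679 × 3/4 = 509.25
  white-flowered: 679 × 1/4 = 169.75
χ² = Σ (O − E)² / E
  purple-flowered: (513 − 509.25)² / 509.25 = 0.0276
  white-flowered: (166 − 169.75)² / 169.75 = 0.0828
χ² = 0.0276 + 0.0828 = 0.1104 ≈ 0.110
Degrees of freedom = 2 − 1 = 1; critical value at α = 0.1 is 2.706.
Since 0.110 < 2.706, we fail to reject the null hypothesis — the data are consistent with the 3:1 ratio.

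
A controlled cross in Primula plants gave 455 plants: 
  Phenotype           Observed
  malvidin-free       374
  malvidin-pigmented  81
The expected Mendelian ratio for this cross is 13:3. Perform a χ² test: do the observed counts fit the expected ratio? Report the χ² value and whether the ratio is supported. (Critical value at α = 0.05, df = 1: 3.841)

Under the 13:3 hypothesis (Σ ratio = 16, N = 455):
  malvidin-free: 455 × 13/16 = 369.6875
  malvidin-pigmented: 455 × 3/16 = 85.3125
χ² = Σ (O − E)² / E
  malvidin-free: (374 − 369.6875)² / 369.6875 = 0.0503
  malvidin-pigmented: (81 − 85.3125)² / 85.3125 = 0.2180
χ² = 0.0503 + 0.2180 = 0.2683 ≈ 0.268
Degrees of freedom = 2 − 1 = 1; critical value at α = 0.05 is 3.841.
Since 0.268 < 3.841, we fail to reject the null hypothesis — the data are consistent with the 13:3 ratio.

0.268; consistent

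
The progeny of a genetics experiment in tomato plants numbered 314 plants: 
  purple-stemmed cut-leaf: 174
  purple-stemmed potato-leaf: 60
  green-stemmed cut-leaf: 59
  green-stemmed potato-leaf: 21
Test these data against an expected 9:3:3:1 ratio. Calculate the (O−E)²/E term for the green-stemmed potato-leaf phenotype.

Under the 9:3:3:1 hypothesis (Σ ratio = 16, N = 314):
  purple-stemmed cut-leaf: 314 × 9/16 = 176.625
  purple-stemmed potato-leaf: 314 × 3/16 = 58.875
  green-stemmed cut-leaf: 314 × 3/16 = 58.875
  green-stemmed potato-leaf: 314 × 1/16 = 19.625
Contribution of green-stemmed potato-leaf: (21 − 19.625)² / 19.625 = 0.0963

0.096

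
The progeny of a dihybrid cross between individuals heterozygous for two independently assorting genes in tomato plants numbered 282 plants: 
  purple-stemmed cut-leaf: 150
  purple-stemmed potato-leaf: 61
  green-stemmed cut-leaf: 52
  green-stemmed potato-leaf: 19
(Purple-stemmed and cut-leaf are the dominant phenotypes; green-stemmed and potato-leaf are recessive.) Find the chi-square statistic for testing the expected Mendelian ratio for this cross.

1.839

A dihybrid F₂ with independent assortment and complete dominance at both loci gives a 9:3:3:1 phenotypic ratio.
Total ratio parts = 16. Expected numbers out of 282:
  purple-stemmed cut-leaf: 282 × 9/16 = 158.625
  purple-stemmed potato-leaf: 282 × 3/16 = 52.875
  green-stemmed cut-leaf: 282 × 3/16 = 52.875
  green-stemmed potato-leaf: 282 × 1/16 = 17.625
χ² = Σ (O − E)² / E
  purple-stemmed cut-leaf: (150 − 158.625)² / 158.625 = 0.4690
  purple-stemmed potato-leaf: (61 − 52.875)² / 52.875 = 1.2485
  green-stemmed cut-leaf: (52 − 52.875)² / 52.875 = 0.0145
  green-stemmed potato-leaf: (19 − 17.625)² / 17.625 = 0.1073
χ² = 0.4690 + 1.2485 + 0.0145 + 0.1073 = 1.8393 ≈ 1.839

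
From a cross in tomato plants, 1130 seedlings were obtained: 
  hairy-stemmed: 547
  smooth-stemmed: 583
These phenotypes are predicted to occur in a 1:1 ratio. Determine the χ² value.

Total ratio parts = 2. Expected numbers out of 1130:
  hairy-stemmed: 1130 × 1/2 = 565
  smooth-stemmed: 1130 × 1/2 = 565
χ² = Σ (O − E)² / E
  hairy-stemmed: (547 − 565)² / 565 = 0.5735
  smooth-stemmed: (583 − 565)² / 565 = 0.5735
χ² = 0.5735 + 0.5735 = 1.147

1.147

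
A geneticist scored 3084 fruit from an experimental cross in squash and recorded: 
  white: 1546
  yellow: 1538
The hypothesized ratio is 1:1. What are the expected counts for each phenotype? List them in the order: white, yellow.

1542, 1542

Under the 1:1 hypothesis (Σ ratio = 2, N = 3084):
  white: 3084 × 1/2 = 1542
  yellow: 3084 × 1/2 = 1542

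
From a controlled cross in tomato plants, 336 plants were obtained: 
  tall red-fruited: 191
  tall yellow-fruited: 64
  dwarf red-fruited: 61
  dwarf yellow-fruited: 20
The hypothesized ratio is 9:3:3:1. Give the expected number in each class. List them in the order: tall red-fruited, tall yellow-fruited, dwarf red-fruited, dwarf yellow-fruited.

Expected counts for N = 336 under a 9:3:3:1 ratio (total parts = 16):
  tall red-fruited: 336 × 9/16 = 189
  tall yellow-fruited: 336 × 3/16 = 63
  dwarf red-fruited: 336 × 3/16 = 63
  dwarf yellow-fruited: 336 × 1/16 = 21

189, 63, 63, 21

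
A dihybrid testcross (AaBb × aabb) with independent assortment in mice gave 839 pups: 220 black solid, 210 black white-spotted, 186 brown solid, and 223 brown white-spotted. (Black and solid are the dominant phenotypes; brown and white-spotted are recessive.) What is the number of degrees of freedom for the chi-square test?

3

A dihybrid testcross with independent assortment gives a 1:1:1:1 ratio.
A goodness-of-fit test with 4 phenotype classes has df = 4 − 1 = 3.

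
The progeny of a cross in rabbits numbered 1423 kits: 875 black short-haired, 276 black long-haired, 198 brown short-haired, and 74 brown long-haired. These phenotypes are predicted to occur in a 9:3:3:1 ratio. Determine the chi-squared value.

27.518

Under the 9:3:3:1 hypothesis (Σ ratio = 16, N = 1423):
  black short-haired: 1423 × 9/16 = 800.4375
  black long-haired: 1423 × 3/16 = 266.8125
  brown short-haired: 1423 × 3/16 = 266.8125
  brown long-haired: 1423 × 1/16 = 88.9375
χ² = Σ (O − E)² / E
  black short-haired: (875 − 800.4375)² / 800.4375 = 6.9457
  black long-haired: (276 − 266.8125)² / 266.8125 = 0.3164
  brown short-haired: (198 − 266.8125)² / 266.8125 = 17.7471
  brown long-haired: (74 − 88.9375)² / 88.9375 = 2.5088
χ² = 6.9457 + 0.3164 + 17.7471 + 2.5088 = 27.518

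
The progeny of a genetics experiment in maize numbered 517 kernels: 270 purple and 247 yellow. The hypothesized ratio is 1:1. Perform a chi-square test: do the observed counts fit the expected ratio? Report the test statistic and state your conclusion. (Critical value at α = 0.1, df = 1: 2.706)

1.023; consistent

Expected counts for N = 517 under a 1:1 ratio (total parts = 2):
  purple: 517 × 1/2 = 258.5
  yellow: 517 × 1/2 = 258.5
χ² = Σ (O − E)² / E
  purple: (270 − 258.5)² / 258.5 = 0.5116
  yellow: (247 − 258.5)² / 258.5 = 0.5116
χ² = 0.5116 + 0.5116 = 1.0232 ≈ 1.023
Degrees of freedom = 2 − 1 = 1; critical value at α = 0.1 is 2.706.
Since 1.023 < 2.706, we fail to reject the null hypothesis — the data are consistent with the 1:1 ratio.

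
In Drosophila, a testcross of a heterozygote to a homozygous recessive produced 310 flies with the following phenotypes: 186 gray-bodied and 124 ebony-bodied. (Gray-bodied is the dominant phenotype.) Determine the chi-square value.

A testcross of a heterozygote (Aa × aa) gives a 1:1 phenotypic ratio.
Expected counts for N = 310 under a 1:1 ratio (total parts = 2):
  gray-bodied: 310 × 1/2 = 155
  ebony-bodied: 310 × 1/2 = 155
χ² = Σ (O − E)² / E
  gray-bodied: (186 − 155)² / 155 = 6.2000
  ebony-bodied: (124 − 155)² / 155 = 6.2000
χ² = 6.2000 + 6.2000 = 12.400

12.400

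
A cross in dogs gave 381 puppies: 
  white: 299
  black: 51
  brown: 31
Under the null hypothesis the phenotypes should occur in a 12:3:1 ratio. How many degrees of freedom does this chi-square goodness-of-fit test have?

2

A goodness-of-fit test with 3 phenotype classes has df = 3 − 1 = 2.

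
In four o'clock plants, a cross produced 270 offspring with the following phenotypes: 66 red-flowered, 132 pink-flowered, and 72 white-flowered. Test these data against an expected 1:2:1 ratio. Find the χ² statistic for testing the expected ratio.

0.400

The 1:2:1 ratio has 4 parts, so with N = 270 the expected counts are:
  red-flowered: 270 × 1/4 = 67.5
  pink-flowered: 270 × 2/4 = 135
  white-flowered: 270 × 1/4 = 67.5
χ² = Σ (O − E)² / E
  red-flowered: (66 − 67.5)² / 67.5 = 0.0333
  pink-flowered: (132 − 135)² / 135 = 0.0667
  white-flowered: (72 − 67.5)² / 67.5 = 0.3000
χ² = 0.0333 + 0.0667 + 0.3000 = 0.400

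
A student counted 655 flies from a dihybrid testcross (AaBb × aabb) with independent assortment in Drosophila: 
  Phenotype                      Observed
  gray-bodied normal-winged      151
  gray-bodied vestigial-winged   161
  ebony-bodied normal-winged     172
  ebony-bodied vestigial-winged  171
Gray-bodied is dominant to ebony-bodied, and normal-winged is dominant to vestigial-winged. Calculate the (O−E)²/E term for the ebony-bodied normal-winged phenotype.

A dihybrid testcross with independent assortment gives a 1:1:1:1 ratio.
Total ratio parts = 4. Expected numbers out of 655:
  gray-bodied normal-winged: 655 × 1/4 = 163.75
  gray-bodied vestigial-winged: 655 × 1/4 = 163.75
  ebony-bodied normal-winged: 655 × 1/4 = 163.75
  ebony-bodied vestigial-winged: 655 × 1/4 = 163.75
Contribution of ebony-bodied normal-winged: (172 − 163.75)² / 163.75 = 0.4156

0.416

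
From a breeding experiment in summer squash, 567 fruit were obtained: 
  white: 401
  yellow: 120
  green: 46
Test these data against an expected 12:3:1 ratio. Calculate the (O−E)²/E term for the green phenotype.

3.148

Expected counts for N = 567 under a 12:3:1 ratio (total parts = 16):
  white: 567 × 12/16 = 425.25
  yellow: 567 × 3/16 = 106.3125
  green: 567 × 1/16 = 35.4375
Contribution of green: (46 − 35.4375)² / 35.4375 = 3.1483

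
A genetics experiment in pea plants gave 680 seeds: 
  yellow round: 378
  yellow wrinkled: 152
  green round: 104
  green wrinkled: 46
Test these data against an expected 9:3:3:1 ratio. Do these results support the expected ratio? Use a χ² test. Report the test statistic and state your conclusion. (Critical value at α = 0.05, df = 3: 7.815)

Expected counts for N = 680 under a 9:3:3:1 ratio (total parts = 16):
  yellow round: 680 × 9/16 = 382.5
  yellow wrinkled: 680 × 3/16 = 127.5
  green round: 680 × 3/16 = 127.5
  green wrinkled: 680 × 1/16 = 42.5
χ² = Σ (O − E)² / E
  yellow round: (378 − 382.5)² / 382.5 = 0.0529
  yellow wrinkled: (152 − 127.5)² / 127.5 = 4.7078
  green round: (104 − 127.5)² / 127.5 = 4.3314
  green wrinkled: (46 − 42.5)² / 42.5 = 0.2882
χ² = 0.0529 + 4.7078 + 4.3314 + 0.2882 = 9.3803 ≈ 9.380
Degrees of freedom = 4 − 1 = 3; critical value at α = 0.05 is 7.815.
Since 9.380 > 7.815, we reject the null hypothesis — the data do not fit the 9:3:3:1 ratio.

9.380; not consistent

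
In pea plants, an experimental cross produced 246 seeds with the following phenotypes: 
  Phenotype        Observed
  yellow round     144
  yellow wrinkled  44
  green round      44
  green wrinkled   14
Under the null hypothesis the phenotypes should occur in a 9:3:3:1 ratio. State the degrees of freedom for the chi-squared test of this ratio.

A goodness-of-fit test with 4 phenotype classes has df = 4 − 1 = 3.

3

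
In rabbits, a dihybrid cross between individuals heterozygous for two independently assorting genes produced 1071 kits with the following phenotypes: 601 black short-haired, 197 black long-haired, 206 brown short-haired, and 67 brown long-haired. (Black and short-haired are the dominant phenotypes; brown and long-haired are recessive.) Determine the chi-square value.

A dihybrid F₂ with independent assortment and complete dominance at both loci gives a 9:3:3:1 phenotypic ratio.
Under the 9:3:3:1 hypothesis (Σ ratio = 16, N = 1071):
  black short-haired: 1071 × 9/16 = 602.4375
  black long-haired: 1071 × 3/16 = 200.8125
  brown short-haired: 1071 × 3/16 = 200.8125
  brown long-haired: 1071 × 1/16 = 66.9375
χ² = Σ (O − E)² / E
  black short-haired: (601 − 602.4375)² / 602.4375 = 0.0034
  black long-haired: (197 − 200.8125)² / 200.8125 = 0.0724
  brown short-haired: (206 − 200.8125)² / 200.8125 = 0.1340
  brown long-haired: (67 − 66.9375)² / 66.9375 = 0.0001
χ² = 0.0034 + 0.0724 + 0.1340 + 0.0001 = 0.2099 ≈ 0.210

0.210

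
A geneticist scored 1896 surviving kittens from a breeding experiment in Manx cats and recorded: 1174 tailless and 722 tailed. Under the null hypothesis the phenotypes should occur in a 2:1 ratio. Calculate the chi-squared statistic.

19.225

Total ratio parts = 3. Expected numbers out of 1896:
  tailless: 1896 × 2/3 = 1264
  tailed: 1896 × 1/3 = 632
χ² = Σ (O − E)² / E
  tailless: (1174 − 1264)² / 1264 = 6.4082
  tailed: (722 − 632)² / 632 = 12.8165
χ² = 6.4082 + 12.8165 = 19.2247 ≈ 19.225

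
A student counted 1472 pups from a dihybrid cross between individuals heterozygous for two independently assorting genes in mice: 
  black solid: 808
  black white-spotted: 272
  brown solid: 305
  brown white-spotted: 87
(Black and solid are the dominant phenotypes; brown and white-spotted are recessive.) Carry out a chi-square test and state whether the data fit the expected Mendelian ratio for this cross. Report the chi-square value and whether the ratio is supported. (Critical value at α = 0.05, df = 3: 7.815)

3.860; consistent

A dihybrid F₂ with independent assortment and complete dominance at both loci gives a 9:3:3:1 phenotypic ratio.
Expected counts for N = 1472 under a 9:3:3:1 ratio (total parts = 16):
  black solid: 1472 × 9/16 = 828
  black white-spotted: 1472 × 3/16 = 276
  brown solid: 1472 × 3/16 = 276
  brown white-spotted: 1472 × 1/16 = 92
χ² = Σ (O − E)² / E
  black solid: (808 − 828)² / 828 = 0.4831
  black white-spotted: (272 − 276)² / 276 = 0.0580
  brown solid: (305 − 276)² / 276 = 3.0471
  brown white-spotted: (87 − 92)² / 92 = 0.2717
χ² = 0.4831 + 0.0580 + 3.0471 + 0.2717 = 3.8599 ≈ 3.860
Degrees of freedom = 4 − 1 = 3; critical value at α = 0.05 is 7.815.
Since 3.860 < 7.815, we fail to reject the null hypothesis — the data are consistent with the 9:3:3:1 ratio.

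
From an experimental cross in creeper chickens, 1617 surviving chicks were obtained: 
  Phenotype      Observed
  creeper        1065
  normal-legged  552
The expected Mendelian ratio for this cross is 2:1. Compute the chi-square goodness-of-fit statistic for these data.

0.470

The 2:1 ratio has 3 parts, so with N = 1617 the expected counts are:
  creeper: 1617 × 2/3 = 1078
  normal-legged: 1617 × 1/3 = 539
χ² = Σ (O − E)² / E
  creeper: (1065 − 1078)² / 1078 = 0.1568
  normal-legged: (552 − 539)² / 539 = 0.3135
χ² = 0.1568 + 0.3135 = 0.4703 ≈ 0.470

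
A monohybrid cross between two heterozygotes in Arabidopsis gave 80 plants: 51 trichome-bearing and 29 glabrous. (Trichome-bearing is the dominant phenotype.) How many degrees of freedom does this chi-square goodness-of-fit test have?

For a monohybrid cross between heterozygotes with complete dominance, the expected phenotypic ratio is 3:1.
A goodness-of-fit test with 2 phenotype classes has df = 2 − 1 = 1.

1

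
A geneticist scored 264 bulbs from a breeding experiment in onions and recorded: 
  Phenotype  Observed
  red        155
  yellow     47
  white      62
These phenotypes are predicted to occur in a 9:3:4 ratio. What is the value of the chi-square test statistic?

0.653

The 9:3:4 ratio has 16 parts, so with N = 264 the expected counts are:
  red: 264 × 9/16 = 148.5
  yellow: 264 × 3/16 = 49.5
  white: 264 × 4/16 = 66
χ² = Σ (O − E)² / E
  red: (155 − 148.5)² / 148.5 = 0.2845
  yellow: (47 − 49.5)² / 49.5 = 0.1263
  white: (62 − 66)² / 66 = 0.2424
χ² = 0.2845 + 0.1263 + 0.2424 = 0.6532 ≈ 0.653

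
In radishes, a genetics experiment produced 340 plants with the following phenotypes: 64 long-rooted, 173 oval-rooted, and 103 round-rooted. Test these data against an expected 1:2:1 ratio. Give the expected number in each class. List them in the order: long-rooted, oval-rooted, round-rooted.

Under the 1:2:1 hypothesis (Σ ratio = 4, N = 340):
  long-rooted: 340 × 1/4 = 85
  oval-rooted: 340 × 2/4 = 170
  round-rooted: 340 × 1/4 = 85

85, 170, 85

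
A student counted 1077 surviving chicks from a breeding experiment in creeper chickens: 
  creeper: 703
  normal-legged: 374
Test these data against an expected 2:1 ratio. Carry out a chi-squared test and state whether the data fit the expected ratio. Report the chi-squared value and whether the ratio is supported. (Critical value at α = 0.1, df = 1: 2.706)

0.940; consistent

Expected counts for N = 1077 under a 2:1 ratio (total parts = 3):
  creeper: 1077 × 2/3 = 718
  normal-legged: 1077 × 1/3 = 359
χ² = Σ (O − E)² / E
  creeper: (703 − 718)² / 718 = 0.3134
  normal-legged: (374 − 359)² / 359 = 0.6267
χ² = 0.3134 + 0.6267 = 0.9401 ≈ 0.940
Degrees of freedom = 2 − 1 = 1; critical value at α = 0.1 is 2.706.
Since 0.940 < 2.706, we fail to reject the null hypothesis — the data are consistent with the 2:1 ratio.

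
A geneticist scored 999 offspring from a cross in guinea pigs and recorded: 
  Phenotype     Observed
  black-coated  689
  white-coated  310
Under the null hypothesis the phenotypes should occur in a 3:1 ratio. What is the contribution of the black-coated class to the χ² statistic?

4.845

Expected counts for N = 999 under a 3:1 ratio (total parts = 4):
  black-coated: 999 × 3/4 = 749.25
  white-coated: 999 × 1/4 = 249.75
Contribution of black-coated: (689 − 749.25)² / 749.25 = 4.8449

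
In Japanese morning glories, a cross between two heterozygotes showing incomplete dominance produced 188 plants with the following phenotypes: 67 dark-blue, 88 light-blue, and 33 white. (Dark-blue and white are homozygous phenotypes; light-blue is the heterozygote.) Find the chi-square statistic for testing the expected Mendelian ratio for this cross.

With incomplete dominance, a heterozygote × heterozygote cross gives a 1:2:1 phenotypic ratio.
The 1:2:1 ratio has 4 parts, so with N = 188 the expected counts are:
  dark-blue: 188 × 1/4 = 47
  light-blue: 188 × 2/4 = 94
  white: 188 × 1/4 = 47
χ² = Σ (O − E)² / E
  dark-blue: (67 − 47)² / 47 = 8.5106
  light-blue: (88 − 94)² / 94 = 0.3830
  white: (33 − 47)² / 47 = 4.1702
χ² = 8.5106 + 0.3830 + 4.1702 = 13.0638 ≈ 13.064

13.064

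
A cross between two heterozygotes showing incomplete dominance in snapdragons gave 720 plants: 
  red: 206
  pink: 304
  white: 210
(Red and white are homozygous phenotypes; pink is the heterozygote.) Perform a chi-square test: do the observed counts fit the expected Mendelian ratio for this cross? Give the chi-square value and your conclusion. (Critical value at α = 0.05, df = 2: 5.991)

17.467; not consistent

With incomplete dominance, a heterozygote × heterozygote cross gives a 1:2:1 phenotypic ratio.
Under the 1:2:1 hypothesis (Σ ratio = 4, N = 720):
  red: 720 × 1/4 = 180
  pink: 720 × 2/4 = 360
  white: 720 × 1/4 = 180
χ² = Σ (O − E)² / E
  red: (206 − 180)² / 180 = 3.7556
  pink: (304 − 360)² / 360 = 8.7111
  white: (210 − 180)² / 180 = 5.0000
χ² = 3.7556 + 8.7111 + 5.0000 = 17.4667 ≈ 17.467
Degrees of freedom = 3 − 1 = 2; critical value at α = 0.05 is 5.991.
Since 17.467 > 5.991, we reject the null hypothesis — the data do not fit the 1:2:1 ratio.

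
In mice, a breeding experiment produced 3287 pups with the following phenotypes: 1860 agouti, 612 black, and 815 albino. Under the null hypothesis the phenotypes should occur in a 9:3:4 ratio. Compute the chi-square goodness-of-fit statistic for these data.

The 9:3:4 ratio has 16 parts, so with N = 3287 the expected counts are:
  agouti: 3287 × 9/16 = 1848.9375
  black: 3287 × 3/16 = 616.3125
  albino: 3287 × 4/16 = 821.75
χ² = Σ (O − E)² / E
  agouti: (1860 − 1848.9375)² / 1848.9375 = 0.0662
  black: (612 − 616.3125)² / 616.3125 = 0.0302
  albino: (815 − 821.75)² / 821.75 = 0.0554
χ² = 0.0662 + 0.0302 + 0.0554 = 0.1518 ≈ 0.152

0.152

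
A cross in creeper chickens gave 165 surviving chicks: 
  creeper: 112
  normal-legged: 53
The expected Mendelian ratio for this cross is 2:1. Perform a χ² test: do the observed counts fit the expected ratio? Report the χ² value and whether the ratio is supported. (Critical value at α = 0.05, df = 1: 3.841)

Total ratio parts = 3. Expected numbers out of 165:
  creeper: 165 × 2/3 = 110
  normal-legged: 165 × 1/3 = 55
χ² = Σ (O − E)² / E
  creeper: (112 − 110)² / 110 = 0.0364
  normal-legged: (53 − 55)² / 55 = 0.0727
χ² = 0.0364 + 0.0727 = 0.1091 ≈ 0.109
Degrees of freedom = 2 − 1 = 1; critical value at α = 0.05 is 3.841.
Since 0.109 < 3.841, we fail to reject the null hypothesis — the data are consistent with the 2:1 ratio.

0.109; consistent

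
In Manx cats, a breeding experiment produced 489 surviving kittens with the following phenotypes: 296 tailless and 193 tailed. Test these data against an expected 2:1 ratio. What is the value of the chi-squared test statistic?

The 2:1 ratio has 3 parts, so with N = 489 the expected counts are:
  tailless: 489 × 2/3 = 326
  tailed: 489 × 1/3 = 163
χ² = Σ (O − E)² / E
  tailless: (296 − 326)² / 326 = 2.7607
  tailed: (193 − 163)² / 163 = 5.5215
χ² = 2.7607 + 5.5215 = 8.2822 ≈ 8.282

8.282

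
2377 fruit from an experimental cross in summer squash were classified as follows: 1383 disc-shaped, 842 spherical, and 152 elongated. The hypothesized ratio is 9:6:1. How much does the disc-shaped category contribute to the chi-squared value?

1.578

Expected counts for N = 2377 under a 9:6:1 ratio (total parts = 16):
  disc-shaped: 2377 × 9/16 = 1337.0625
  spherical: 2377 × 6/16 = 891.375
  elongated: 2377 × 1/16 = 148.5625
Contribution of disc-shaped: (1383 − 1337.0625)² / 1337.0625 = 1.5783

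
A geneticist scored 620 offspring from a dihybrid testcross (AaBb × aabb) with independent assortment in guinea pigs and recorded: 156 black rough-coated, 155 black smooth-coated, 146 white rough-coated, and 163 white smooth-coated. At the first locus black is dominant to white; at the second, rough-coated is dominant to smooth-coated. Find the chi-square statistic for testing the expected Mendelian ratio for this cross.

A dihybrid testcross with independent assortment gives a 1:1:1:1 ratio.
Expected counts for N = 620 under a 1:1:1:1 ratio (total parts = 4):
  black rough-coated: 620 × 1/4 = 155
  black smooth-coated: 620 × 1/4 = 155
  white rough-coated: 620 × 1/4 = 155
  white smooth-coated: 620 × 1/4 = 155
χ² = Σ (O − E)² / E
  black rough-coated: (156 − 155)² / 155 = 0.0065
  black smooth-coated: (155 − 155)² / 155 = 0.0000
  white rough-coated: (146 − 155)² / 155 = 0.5226
  white smooth-coated: (163 − 155)² / 155 = 0.4129
χ² = 0.0065 + 0.0000 + 0.5226 + 0.4129 = 0.942

0.942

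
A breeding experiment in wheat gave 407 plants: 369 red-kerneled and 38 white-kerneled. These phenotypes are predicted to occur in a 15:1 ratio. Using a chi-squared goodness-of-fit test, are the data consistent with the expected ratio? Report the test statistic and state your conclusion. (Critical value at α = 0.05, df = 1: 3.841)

6.618; not consistent

Under the 15:1 hypothesis (Σ ratio = 16, N = 407):
  red-kerneled: 407 × 15/16 = 381.5625
  white-kerneled: 407 × 1/16 = 25.4375
χ² = Σ (O − E)² / E
  red-kerneled: (369 − 381.5625)² / 381.5625 = 0.4136
  white-kerneled: (38 − 25.4375)² / 25.4375 = 6.2041
χ² = 0.4136 + 6.2041 = 6.6177 ≈ 6.618
Degrees of freedom = 2 − 1 = 1; critical value at α = 0.05 is 3.841.
Since 6.618 > 3.841, we reject the null hypothesis — the data do not fit the 15:1 ratio.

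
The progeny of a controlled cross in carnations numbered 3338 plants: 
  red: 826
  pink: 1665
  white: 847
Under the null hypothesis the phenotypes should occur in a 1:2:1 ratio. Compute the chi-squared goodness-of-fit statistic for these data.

0.283

Expected counts for N = 3338 under a 1:2:1 ratio (total parts = 4):
  red: 3338 × 1/4 = 834.5
  pink: 3338 × 2/4 = 1669
  white: 3338 × 1/4 = 834.5
χ² = Σ (O − E)² / E
  red: (826 − 834.5)² / 834.5 = 0.0866
  pink: (1665 − 1669)² / 1669 = 0.0096
  white: (847 − 834.5)² / 834.5 = 0.1872
χ² = 0.0866 + 0.0096 + 0.1872 = 0.2834 ≈ 0.283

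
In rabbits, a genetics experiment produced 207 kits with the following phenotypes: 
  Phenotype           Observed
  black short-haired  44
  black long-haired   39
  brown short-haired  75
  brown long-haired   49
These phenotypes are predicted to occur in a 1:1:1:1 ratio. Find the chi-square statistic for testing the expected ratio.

Expected counts for N = 207 under a 1:1:1:1 ratio (total parts = 4):
  black short-haired: 207 × 1/4 = 51.75
  black long-haired: 207 × 1/4 = 51.75
  brown short-haired: 207 × 1/4 = 51.75
  brown long-haired: 207 × 1/4 = 51.75
χ² = Σ (O − E)² / E
  black short-haired: (44 − 51.75)² / 51.75 = 1.1606
  black long-haired: (39 − 51.75)² / 51.75 = 3.1413
  brown short-haired: (75 − 51.75)² / 51.75 = 10.4457
  brown long-haired: (49 − 51.75)² / 51.75 = 0.1461
χ² = 1.1606 + 3.1413 + 10.4457 + 0.1461 = 14.8937 ≈ 14.894

14.894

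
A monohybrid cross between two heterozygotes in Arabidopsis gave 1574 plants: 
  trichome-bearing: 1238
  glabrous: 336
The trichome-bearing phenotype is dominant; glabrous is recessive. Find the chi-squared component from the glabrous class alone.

For a monohybrid cross between heterozygotes with complete dominance, the expected phenotypic ratio is 3:1.
Expected counts for N = 1574 under a 3:1 ratio (total parts = 4):
  trichome-bearing: 1574 × 3/4 = 1180.5
  glabrous: 1574 × 1/4 = 393.5
Contribution of glabrous: (336 − 393.5)² / 393.5 = 8.4022

8.402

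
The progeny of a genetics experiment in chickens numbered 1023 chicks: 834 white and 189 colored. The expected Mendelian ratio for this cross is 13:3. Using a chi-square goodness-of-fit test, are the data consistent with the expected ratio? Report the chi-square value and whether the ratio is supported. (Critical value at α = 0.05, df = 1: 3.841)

Under the 13:3 hypothesis (Σ ratio = 16, N = 1023):
  white: 1023 × 13/16 = 831.1875
  colored: 1023 × 3/16 = 191.8125
χ² = Σ (O − E)² / E
  white: (834 − 831.1875)² / 831.1875 = 0.0095
  colored: (189 − 191.8125)² / 191.8125 = 0.0412
χ² = 0.0095 + 0.0412 = 0.0507 ≈ 0.051
Degrees of freedom = 2 − 1 = 1; critical value at α = 0.05 is 3.841.
Since 0.051 < 3.841, we fail to reject the null hypothesis — the data are consistent with the 13:3 ratio.

0.051; consistent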